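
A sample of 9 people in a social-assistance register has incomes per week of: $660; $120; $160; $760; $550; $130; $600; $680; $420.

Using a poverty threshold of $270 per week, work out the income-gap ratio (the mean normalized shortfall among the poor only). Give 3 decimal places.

0.494

Incomes under z: $120, $130, $160 (q = 3 of N = 9).
Shortfall ratios (z−y)/z: 0.5556, 0.5185, 0.4074; sum = 1.481481.
I averages over the q = 3 poor units only: 1.481481 / 3 = 0.494.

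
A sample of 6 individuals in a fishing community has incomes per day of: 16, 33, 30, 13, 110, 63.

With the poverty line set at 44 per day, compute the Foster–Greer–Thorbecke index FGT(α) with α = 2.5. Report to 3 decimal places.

0.138

Below the line: 13, 16, 30, 33 (q = 4 of N = 6).
Relative gaps: (44−13)/44 = 0.7045; (44−16)/44 = 0.6364; (44−30)/44 = 0.3182; (44−33)/44 = 0.2500.
Raised to α = 2.5: 0.41665; 0.32305; 0.05711; 0.03125.
Sum = 0.828053; FGT(2.5) = 0.828053 / 6 = 0.138.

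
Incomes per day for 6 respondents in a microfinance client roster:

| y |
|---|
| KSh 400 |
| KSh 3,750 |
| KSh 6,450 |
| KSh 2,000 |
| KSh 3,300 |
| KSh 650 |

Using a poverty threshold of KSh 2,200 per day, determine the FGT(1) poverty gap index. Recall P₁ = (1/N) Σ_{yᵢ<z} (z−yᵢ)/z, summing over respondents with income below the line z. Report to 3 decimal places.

0.269

Below z: KSh 400, KSh 650, KSh 2,000 (q = 3 of N = 6).
Gap ratios (z−y)/z: (2200−400)/2200 = 0.8182; (2200−650)/2200 = 0.7045; (2200−2000)/2200 = 0.0909.
Σ = 1.613636. Dividing by the full population N = 6 gives P₁ = 0.269.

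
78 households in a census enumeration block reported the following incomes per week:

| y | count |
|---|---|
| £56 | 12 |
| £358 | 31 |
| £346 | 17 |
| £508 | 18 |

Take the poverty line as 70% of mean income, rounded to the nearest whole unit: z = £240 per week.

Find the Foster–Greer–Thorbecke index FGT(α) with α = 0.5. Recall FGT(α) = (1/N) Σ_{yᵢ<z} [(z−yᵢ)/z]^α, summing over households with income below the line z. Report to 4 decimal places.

Poor units: 12×£56 (q = 12 of N = 78).
Relative gaps: (240−56)/240 = 0.7667 (×12).
Raised to α = 0.5: 0.87560 (×12).
Sum = 10.507140; FGT(0.5) = 10.507140 / 78 = 0.1347.

0.1347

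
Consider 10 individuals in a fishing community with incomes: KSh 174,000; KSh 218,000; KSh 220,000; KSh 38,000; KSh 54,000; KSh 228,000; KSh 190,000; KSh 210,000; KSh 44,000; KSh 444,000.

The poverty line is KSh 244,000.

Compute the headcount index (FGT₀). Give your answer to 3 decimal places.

9 of the 10 individuals have income below KSh 244,000.
H = 9/10 = 0.900.

0.900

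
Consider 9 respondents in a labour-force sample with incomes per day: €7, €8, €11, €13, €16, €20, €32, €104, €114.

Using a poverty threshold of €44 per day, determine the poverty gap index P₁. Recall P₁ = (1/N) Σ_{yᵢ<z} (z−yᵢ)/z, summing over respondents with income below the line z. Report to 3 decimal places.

0.508

Below z: €7, €8, €11, €13, €16, €20, €32 (q = 7 of N = 9).
Gap ratios (z−y)/z: (44−7)/44 = 0.8409; (44−8)/44 = 0.8182; (44−11)/44 = 0.7500; (44−13)/44 = 0.7045; (44−16)/44 = 0.6364; (44−20)/44 = 0.5455; (44−32)/44 = 0.2727.
Sum of shortfalls = 4.568182; P₁ averages over all N: 4.568182 / 9 = 0.508.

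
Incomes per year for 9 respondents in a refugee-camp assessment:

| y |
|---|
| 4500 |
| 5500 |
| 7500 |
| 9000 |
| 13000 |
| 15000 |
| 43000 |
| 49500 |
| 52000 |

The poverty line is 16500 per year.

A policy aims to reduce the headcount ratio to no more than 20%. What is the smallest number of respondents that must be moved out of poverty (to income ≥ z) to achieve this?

5

Currently q = 6 of N = 9 are below the line (H = 0.667).
A headcount ratio of at most 20% allows at most ⌊0.20 × 9⌋ = 1 poor respondents.
So at least 6 − 1 = 5 must be lifted.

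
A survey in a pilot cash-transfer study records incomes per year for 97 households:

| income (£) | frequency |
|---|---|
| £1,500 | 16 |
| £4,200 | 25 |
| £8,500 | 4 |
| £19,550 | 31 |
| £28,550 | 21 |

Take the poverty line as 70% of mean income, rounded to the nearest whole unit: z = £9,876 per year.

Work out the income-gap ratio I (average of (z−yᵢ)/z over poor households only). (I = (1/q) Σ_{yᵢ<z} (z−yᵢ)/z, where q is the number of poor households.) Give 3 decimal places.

Poor units: 16×£1,500, 25×£4,200, 4×£8,500 (q = 45 of N = 97).
Shortfall ratios (z−y)/z: 0.8481 (×16), 0.5747 (×25), 0.1393 (×4); sum = 28.495342.
The income-gap ratio divides by q (the poor only): 28.495342 / 45 = 0.633.

0.633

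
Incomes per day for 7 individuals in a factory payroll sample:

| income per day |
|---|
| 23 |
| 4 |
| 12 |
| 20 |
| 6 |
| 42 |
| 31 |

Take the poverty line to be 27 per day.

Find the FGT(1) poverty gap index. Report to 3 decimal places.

Incomes under z: 4, 6, 12, 20, 23 (q = 5 of N = 7).
Shortfall ratios: (27−4)/27 = 0.8519; (27−6)/27 = 0.7778; (27−12)/27 = 0.5556; (27−20)/27 = 0.2593; (27−23)/27 = 0.1481.
Σ = 2.592593. Dividing by the full population N = 7 gives P₁ = 0.370.

0.370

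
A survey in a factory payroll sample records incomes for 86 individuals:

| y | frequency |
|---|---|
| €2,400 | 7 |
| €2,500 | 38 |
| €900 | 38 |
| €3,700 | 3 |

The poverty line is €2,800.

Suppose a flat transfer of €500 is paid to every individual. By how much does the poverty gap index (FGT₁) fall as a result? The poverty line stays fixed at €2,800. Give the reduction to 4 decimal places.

Before: below the line — 38×€900, 7×€2,400, 38×€2,500; poverty gap index (FGT₁) = 0.358804.
After the €500 transfer: below the line — 38×€1,400; poverty gap index (FGT₁) = 0.220930.
Reduction = 0.358804 − 0.220930 = 0.1379.

0.1379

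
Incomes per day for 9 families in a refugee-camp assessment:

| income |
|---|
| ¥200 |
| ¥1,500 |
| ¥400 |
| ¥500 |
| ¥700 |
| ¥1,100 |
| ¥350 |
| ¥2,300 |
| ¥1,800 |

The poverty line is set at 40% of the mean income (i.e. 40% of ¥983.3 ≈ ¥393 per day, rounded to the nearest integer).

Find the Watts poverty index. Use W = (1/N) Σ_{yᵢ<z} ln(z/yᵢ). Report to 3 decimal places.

Below the line: ¥200, ¥350 (q = 2 of N = 9).
ln(z/y) terms: ln(393/200) = 0.6755; ln(393/350) = 0.1159.
W = 0.791369 / 9 = 0.088.

0.088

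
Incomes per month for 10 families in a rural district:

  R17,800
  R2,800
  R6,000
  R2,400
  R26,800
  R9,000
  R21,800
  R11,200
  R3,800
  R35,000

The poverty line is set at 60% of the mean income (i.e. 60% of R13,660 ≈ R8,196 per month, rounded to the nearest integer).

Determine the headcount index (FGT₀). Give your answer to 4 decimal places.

0.4000

4 of the 10 families have income below R8,196.
H = 4/10 = 0.4000.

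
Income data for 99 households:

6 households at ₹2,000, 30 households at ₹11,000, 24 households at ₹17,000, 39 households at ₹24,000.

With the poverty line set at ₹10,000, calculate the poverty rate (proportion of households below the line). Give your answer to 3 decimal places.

6 of the 99 households have income below ₹10,000.
H = 6/99 = 0.061.

0.061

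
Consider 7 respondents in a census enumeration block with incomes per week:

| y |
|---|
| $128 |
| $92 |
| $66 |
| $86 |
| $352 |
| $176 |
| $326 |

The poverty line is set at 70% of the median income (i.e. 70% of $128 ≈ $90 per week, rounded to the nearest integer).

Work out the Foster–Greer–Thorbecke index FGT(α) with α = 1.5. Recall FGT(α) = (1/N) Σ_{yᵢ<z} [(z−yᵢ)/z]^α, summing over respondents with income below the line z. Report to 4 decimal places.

0.0210

Below z: $66, $86 (q = 2 of N = 7).
Gap ratios (z−y)/z: (90−66)/90 = 0.2667; (90−86)/90 = 0.0444.
Raised to α = 1.5: 0.13771; 0.00937.
Sum = 0.147076; FGT(1.5) = 0.147076 / 7 = 0.0210.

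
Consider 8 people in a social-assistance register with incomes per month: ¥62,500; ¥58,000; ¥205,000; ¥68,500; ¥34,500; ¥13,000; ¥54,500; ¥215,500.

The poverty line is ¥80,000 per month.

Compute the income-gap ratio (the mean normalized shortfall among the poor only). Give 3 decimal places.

Poor units: ¥13,000, ¥34,500, ¥54,500, ¥58,000, ¥62,500, ¥68,500 (q = 6 of N = 8).
Relative gaps: 0.8375, 0.5687, 0.3187, 0.2750, 0.2188, 0.1437; sum = 2.362500.
The income-gap ratio divides by q (the poor only): 2.362500 / 6 = 0.394.

0.394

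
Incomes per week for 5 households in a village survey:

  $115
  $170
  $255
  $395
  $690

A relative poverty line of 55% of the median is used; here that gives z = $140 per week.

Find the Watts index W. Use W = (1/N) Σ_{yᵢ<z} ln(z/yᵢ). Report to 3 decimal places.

0.039

Below z: $115 (q = 1 of N = 5).
Log gaps: ln(140/115) = 0.1967.
W = 0.196710 / 5 = 0.039.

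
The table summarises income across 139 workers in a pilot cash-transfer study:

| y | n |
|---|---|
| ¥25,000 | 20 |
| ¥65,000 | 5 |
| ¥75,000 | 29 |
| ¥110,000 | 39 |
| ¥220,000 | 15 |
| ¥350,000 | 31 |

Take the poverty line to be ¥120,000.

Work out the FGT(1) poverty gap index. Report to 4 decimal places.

Poor units: 20×¥25,000, 5×¥65,000, 29×¥75,000, 39×¥110,000 (q = 93 of N = 139).
Shortfall ratios: (120000−25000)/120000 = 0.7917 (×20); (120000−65000)/120000 = 0.4583 (×5); (120000−75000)/120000 = 0.3750 (×29); (120000−110000)/120000 = 0.0833 (×39).
Sum of shortfalls = 32.250000; P₁ averages over all N: 32.250000 / 139 = 0.2320.

0.2320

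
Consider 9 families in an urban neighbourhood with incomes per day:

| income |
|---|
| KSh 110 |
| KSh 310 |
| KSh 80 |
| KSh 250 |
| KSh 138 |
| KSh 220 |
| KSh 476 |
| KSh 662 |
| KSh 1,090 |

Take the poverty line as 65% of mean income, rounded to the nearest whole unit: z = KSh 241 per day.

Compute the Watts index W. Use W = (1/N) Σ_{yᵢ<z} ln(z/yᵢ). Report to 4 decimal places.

0.2818

Below z: KSh 80, KSh 110, KSh 138, KSh 220 (q = 4 of N = 9).
ln(z/y) terms: ln(241/80) = 1.1028; ln(241/110) = 0.7843; ln(241/138) = 0.5575; ln(241/220) = 0.0912.
W = 2.535800 / 9 = 0.2818.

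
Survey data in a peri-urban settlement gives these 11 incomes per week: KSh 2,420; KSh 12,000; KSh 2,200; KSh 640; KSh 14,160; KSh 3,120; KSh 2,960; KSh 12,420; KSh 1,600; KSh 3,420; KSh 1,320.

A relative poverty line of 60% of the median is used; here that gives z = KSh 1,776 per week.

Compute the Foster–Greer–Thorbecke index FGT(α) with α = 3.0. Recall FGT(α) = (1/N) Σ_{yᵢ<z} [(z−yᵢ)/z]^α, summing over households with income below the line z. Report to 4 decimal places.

Incomes under z: KSh 640, KSh 1,320, KSh 1,600 (q = 3 of N = 11).
Relative gaps: (1776−640)/1776 = 0.6396; (1776−1320)/1776 = 0.2568; (1776−1600)/1776 = 0.0991.
Raised to α = 3.0: 0.26170; 0.01693; 0.00097.
Sum = 0.279601; FGT(3.0) = 0.279601 / 11 = 0.0254.

0.0254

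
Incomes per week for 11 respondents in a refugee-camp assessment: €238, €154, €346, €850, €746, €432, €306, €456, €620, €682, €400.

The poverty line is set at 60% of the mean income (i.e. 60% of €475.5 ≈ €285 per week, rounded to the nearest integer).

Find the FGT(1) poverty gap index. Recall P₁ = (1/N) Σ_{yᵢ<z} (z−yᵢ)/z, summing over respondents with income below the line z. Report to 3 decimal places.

0.057

Below z: €154, €238 (q = 2 of N = 11).
Shortfall ratios: (285−154)/285 = 0.4596; (285−238)/285 = 0.1649.
Σ = 0.624561. Dividing by the full population N = 11 gives P₁ = 0.057.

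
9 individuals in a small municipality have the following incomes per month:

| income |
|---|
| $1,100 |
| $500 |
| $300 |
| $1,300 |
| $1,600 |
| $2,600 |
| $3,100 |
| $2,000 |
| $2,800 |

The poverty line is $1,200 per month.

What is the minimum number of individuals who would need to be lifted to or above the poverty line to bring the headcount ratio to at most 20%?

2

Currently q = 3 of N = 9 are below the line (H = 0.333).
A headcount ratio of at most 20% allows at most ⌊0.20 × 9⌋ = 1 poor individuals.
So at least 3 − 1 = 2 must be lifted.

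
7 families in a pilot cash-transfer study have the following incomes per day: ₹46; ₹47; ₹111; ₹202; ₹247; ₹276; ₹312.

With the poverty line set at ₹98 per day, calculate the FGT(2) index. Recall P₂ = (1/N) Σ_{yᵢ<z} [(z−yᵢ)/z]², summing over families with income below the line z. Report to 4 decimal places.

0.0789

Poor units: ₹46, ₹47 (q = 2 of N = 7).
Gap ratios (z−y)/z: (98−46)/98 = 0.5306; (98−47)/98 = 0.5204.
Squared: 0.2815; 0.2708.
Sum = 0.552374; P₂ = 0.552374 / 7 = 0.0789.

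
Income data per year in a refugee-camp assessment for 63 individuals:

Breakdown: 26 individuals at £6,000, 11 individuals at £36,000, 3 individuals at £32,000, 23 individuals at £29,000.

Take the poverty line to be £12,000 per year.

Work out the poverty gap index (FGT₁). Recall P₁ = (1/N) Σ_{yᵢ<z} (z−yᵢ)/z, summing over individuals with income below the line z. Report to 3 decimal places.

Below the line: 26×£6,000 (q = 26 of N = 63).
Normalized shortfalls: (12000−6000)/12000 = 0.5000 (×26).
Sum of shortfalls = 13.000000; P₁ averages over all N: 13.000000 / 63 = 0.206.

0.206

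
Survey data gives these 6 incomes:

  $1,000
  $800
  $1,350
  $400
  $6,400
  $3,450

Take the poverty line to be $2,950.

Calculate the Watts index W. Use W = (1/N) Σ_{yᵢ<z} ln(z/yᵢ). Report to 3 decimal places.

Below the line: $400, $800, $1,000, $1,350 (q = 4 of N = 6).
ln(z/y) terms: ln(2950/400) = 1.9981; ln(2950/800) = 1.3049; ln(2950/1000) = 1.0818; ln(2950/1350) = 0.7817.
W = 5.166550 / 6 = 0.861.

0.861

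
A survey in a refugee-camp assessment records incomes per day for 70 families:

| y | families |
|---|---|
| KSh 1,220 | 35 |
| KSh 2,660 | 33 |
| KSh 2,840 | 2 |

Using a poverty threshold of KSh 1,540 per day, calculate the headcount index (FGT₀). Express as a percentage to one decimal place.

50.0%

35 of the 70 families have income below KSh 1,540.
H = 35/70 = 50.0%.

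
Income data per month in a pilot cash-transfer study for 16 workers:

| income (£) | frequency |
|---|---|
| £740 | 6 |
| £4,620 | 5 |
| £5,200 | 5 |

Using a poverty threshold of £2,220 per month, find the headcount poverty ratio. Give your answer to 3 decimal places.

6 of the 16 workers have income below £2,220.
H = 6/16 = 0.375.

0.375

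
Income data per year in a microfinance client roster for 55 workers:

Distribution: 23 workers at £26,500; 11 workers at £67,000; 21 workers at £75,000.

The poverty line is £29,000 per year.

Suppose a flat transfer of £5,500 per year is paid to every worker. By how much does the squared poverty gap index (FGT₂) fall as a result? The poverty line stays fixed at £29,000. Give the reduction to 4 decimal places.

Before: below the line — 23×£26,500; squared poverty gap index (FGT₂) = 0.003108.
After the £5,500 transfer: below the line — none; squared poverty gap index (FGT₂) = 0.000000.
Reduction = 0.003108 − 0.000000 = 0.0031.

0.0031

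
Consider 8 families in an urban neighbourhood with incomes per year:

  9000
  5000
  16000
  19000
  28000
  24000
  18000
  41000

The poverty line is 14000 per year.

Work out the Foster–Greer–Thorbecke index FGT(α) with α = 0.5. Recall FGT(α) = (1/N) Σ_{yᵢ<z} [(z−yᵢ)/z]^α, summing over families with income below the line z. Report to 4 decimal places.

0.1749

Below the line: 5000, 9000 (q = 2 of N = 8).
Normalized shortfalls: (14000−5000)/14000 = 0.6429; (14000−9000)/14000 = 0.3571.
Raised to α = 0.5: 0.80178; 0.59761.
Sum = 1.399398; FGT(0.5) = 1.399398 / 8 = 0.1749.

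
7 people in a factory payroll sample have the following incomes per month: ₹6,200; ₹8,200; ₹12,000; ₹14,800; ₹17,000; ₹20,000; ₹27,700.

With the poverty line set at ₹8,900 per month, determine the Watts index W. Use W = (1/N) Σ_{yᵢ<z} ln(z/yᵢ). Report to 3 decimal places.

Incomes under z: ₹6,200, ₹8,200 (q = 2 of N = 7).
Log shortfalls: ln(8900/6200) = 0.3615; ln(8900/8200) = 0.0819.
W = 0.443419 / 7 = 0.063.

0.063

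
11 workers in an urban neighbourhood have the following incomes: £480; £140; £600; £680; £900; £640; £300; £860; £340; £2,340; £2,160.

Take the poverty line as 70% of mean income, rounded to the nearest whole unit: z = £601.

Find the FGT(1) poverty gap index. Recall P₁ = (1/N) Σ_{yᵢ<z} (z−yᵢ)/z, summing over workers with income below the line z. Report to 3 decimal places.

Incomes under z: £140, £300, £340, £480, £600 (q = 5 of N = 11).
Shortfall ratios: (601−140)/601 = 0.7671; (601−300)/601 = 0.5008; (601−340)/601 = 0.4343; (601−480)/601 = 0.2013; (601−600)/601 = 0.0017.
Sum of shortfalls = 1.905158; P₁ averages over all N: 1.905158 / 11 = 0.173.

0.173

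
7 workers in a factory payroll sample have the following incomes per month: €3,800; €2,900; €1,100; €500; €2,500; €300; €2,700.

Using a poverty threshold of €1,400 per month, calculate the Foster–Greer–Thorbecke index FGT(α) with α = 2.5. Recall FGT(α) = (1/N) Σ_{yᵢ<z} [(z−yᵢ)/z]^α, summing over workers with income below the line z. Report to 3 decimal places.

0.129

Incomes under z: €300, €500, €1,100 (q = 3 of N = 7).
Relative gaps: (1400−300)/1400 = 0.7857; (1400−500)/1400 = 0.6429; (1400−1100)/1400 = 0.2143.
Raised to α = 2.5: 0.54722; 0.33135; 0.02126.
Sum = 0.899825; FGT(2.5) = 0.899825 / 7 = 0.129.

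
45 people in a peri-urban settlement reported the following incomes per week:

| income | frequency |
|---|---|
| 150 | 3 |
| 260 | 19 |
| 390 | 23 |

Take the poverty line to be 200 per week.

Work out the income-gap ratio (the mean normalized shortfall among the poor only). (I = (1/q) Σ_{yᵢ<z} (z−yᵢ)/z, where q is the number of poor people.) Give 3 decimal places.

0.250

Below the line: 3×150 (q = 3 of N = 45).
Shortfall ratios (z−y)/z: 0.2500 (×3); sum = 0.750000.
The income-gap ratio divides by q (the poor only): 0.750000 / 3 = 0.250.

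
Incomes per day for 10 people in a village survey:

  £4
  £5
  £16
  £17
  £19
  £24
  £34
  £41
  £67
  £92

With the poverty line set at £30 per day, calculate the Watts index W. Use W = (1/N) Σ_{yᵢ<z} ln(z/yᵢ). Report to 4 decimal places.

Poor units: £4, £5, £16, £17, £19, £24 (q = 6 of N = 10).
ln(z/y) terms: ln(30/4) = 2.0149; ln(30/5) = 1.7918; ln(30/16) = 0.6286; ln(30/17) = 0.5680; ln(30/19) = 0.4568; ln(30/24) = 0.2231.
W = 5.683157 / 10 = 0.5683.

0.5683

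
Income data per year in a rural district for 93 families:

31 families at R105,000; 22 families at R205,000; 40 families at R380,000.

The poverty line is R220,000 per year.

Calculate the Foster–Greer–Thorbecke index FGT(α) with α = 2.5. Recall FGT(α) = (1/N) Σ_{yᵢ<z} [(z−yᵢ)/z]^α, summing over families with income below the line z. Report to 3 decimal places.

Poor units: 31×R105,000, 22×R205,000 (q = 53 of N = 93).
Gap ratios (z−y)/z: (220000−105000)/220000 = 0.5227 (×31); (220000−205000)/220000 = 0.0682 (×22).
Raised to α = 2.5: 0.19755 (×31); 0.00121 (×22).
Sum = 6.150908; FGT(2.5) = 6.150908 / 93 = 0.066.

0.066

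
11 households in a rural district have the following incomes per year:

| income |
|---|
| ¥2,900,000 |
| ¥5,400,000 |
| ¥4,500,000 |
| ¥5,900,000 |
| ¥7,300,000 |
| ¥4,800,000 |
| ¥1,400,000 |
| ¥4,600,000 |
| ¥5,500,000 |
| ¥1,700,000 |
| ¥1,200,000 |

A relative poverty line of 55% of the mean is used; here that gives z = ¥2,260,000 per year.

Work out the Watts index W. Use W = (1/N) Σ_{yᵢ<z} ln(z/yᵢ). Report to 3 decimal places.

Incomes under z: ¥1,200,000, ¥1,400,000, ¥1,700,000 (q = 3 of N = 11).
Log shortfalls: ln(2260000/1200000) = 0.6330; ln(2260000/1400000) = 0.4789; ln(2260000/1700000) = 0.2847.
W = 1.396672 / 11 = 0.127.

0.127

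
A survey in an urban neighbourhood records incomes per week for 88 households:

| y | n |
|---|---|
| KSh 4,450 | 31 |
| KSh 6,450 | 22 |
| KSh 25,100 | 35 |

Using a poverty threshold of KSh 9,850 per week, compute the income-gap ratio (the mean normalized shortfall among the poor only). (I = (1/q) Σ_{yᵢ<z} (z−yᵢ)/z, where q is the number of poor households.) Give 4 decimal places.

Incomes under z: 31×KSh 4,450, 22×KSh 6,450 (q = 53 of N = 88).
Shortfall ratios (z−y)/z: 0.5482 (×31), 0.3452 (×22); sum = 24.588832.
The income-gap ratio divides by q (the poor only): 24.588832 / 53 = 0.4639.

0.4639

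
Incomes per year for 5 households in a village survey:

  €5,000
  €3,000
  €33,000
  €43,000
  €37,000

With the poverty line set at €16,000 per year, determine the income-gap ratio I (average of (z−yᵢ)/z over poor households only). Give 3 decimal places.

0.750

Below the line: €3,000, €5,000 (q = 2 of N = 5).
Shortfall ratios (z−y)/z: 0.8125, 0.6875; sum = 1.500000.
I averages over the q = 2 poor units only: 1.500000 / 2 = 0.750.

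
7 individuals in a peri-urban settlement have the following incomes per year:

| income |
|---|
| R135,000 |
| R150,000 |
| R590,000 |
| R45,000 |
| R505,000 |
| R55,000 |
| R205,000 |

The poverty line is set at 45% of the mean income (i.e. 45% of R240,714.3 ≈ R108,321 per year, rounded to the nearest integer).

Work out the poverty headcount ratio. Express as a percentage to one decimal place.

2 of the 7 individuals have income below R108,321.
H = 2/7 = 28.6%.

28.6%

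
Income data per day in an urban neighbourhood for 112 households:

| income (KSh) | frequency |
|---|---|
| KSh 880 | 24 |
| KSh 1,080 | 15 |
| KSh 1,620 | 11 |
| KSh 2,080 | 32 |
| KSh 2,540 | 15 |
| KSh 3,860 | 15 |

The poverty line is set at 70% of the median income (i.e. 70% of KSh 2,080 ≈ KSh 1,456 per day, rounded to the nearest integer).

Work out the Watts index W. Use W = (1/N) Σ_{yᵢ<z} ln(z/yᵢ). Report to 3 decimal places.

Incomes under z: 24×KSh 880, 15×KSh 1,080 (q = 39 of N = 112).
Log shortfalls: ln(1456/880) = 0.5035 (×24); ln(1456/1080) = 0.2987 (×15).
W = 16.565610 / 112 = 0.148.

0.148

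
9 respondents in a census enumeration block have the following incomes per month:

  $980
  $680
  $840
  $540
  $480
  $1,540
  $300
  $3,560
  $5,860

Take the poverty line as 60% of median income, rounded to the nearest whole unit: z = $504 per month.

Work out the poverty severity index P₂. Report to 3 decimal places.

0.018

Below z: $300, $480 (q = 2 of N = 9).
Gap ratios (z−y)/z: (504−300)/504 = 0.4048; (504−480)/504 = 0.0476.
Squared: 0.1638; 0.0023.
Sum = 0.166100; P₂ = 0.166100 / 9 = 0.018.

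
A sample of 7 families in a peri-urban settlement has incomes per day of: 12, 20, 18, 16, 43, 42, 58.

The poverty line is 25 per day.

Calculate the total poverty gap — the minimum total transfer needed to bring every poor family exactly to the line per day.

Incomes under z: 12, 16, 18, 20 (q = 4 of N = 7).
Individual gaps: 25−12 = 13; 25−16 = 9; 25−18 = 7; 25−20 = 5.
Aggregate gap = 34.

34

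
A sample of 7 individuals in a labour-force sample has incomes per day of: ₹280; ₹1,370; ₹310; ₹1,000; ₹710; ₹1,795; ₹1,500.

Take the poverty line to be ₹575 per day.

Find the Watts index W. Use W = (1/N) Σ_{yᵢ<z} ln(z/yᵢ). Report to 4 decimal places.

Poor units: ₹280, ₹310 (q = 2 of N = 7).
Log gaps: ln(575/280) = 0.7196; ln(575/310) = 0.6178.
W = 1.337378 / 7 = 0.1911.

0.1911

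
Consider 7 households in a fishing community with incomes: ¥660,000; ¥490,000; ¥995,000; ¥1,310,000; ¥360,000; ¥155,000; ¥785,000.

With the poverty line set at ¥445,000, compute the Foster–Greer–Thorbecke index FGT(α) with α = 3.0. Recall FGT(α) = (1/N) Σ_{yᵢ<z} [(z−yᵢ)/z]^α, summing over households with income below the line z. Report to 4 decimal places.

Incomes under z: ¥155,000, ¥360,000 (q = 2 of N = 7).
Shortfall ratios: (445000−155000)/445000 = 0.6517; (445000−360000)/445000 = 0.1910.
Raised to α = 3.0: 0.27677; 0.00697.
Sum = 0.283736; FGT(3.0) = 0.283736 / 7 = 0.0405.

0.0405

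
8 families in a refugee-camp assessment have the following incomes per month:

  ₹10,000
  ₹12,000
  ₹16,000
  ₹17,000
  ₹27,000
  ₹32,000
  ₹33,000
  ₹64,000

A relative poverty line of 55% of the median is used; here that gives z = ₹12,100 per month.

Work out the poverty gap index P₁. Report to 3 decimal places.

Poor units: ₹10,000, ₹12,000 (q = 2 of N = 8).
Gap ratios (z−y)/z: (12100−10000)/12100 = 0.1736; (12100−12000)/12100 = 0.0083.
Σ = 0.181818. Dividing by the full population N = 8 gives P₁ = 0.023.

0.023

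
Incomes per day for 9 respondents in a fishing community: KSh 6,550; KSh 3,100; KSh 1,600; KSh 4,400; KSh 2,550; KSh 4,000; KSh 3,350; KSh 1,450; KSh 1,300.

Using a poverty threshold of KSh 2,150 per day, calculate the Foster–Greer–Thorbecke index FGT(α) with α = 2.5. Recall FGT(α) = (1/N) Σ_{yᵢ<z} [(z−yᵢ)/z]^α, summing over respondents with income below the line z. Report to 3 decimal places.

Below the line: KSh 1,300, KSh 1,450, KSh 1,600 (q = 3 of N = 9).
Normalized shortfalls: (2150−1300)/2150 = 0.3953; (2150−1450)/2150 = 0.3256; (2150−1600)/2150 = 0.2558.
Raised to α = 2.5: 0.09828; 0.06049; 0.03310.
Sum = 0.191861; FGT(2.5) = 0.191861 / 9 = 0.021.

0.021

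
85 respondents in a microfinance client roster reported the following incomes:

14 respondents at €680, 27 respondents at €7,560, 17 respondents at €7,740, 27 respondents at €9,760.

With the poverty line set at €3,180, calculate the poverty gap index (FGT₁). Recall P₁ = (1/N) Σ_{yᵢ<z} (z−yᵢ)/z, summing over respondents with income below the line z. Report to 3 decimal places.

Poor units: 14×€680 (q = 14 of N = 85).
Normalized shortfalls: (3180−680)/3180 = 0.7862 (×14).
Sum of shortfalls = 11.006289; P₁ averages over all N: 11.006289 / 85 = 0.129.

0.129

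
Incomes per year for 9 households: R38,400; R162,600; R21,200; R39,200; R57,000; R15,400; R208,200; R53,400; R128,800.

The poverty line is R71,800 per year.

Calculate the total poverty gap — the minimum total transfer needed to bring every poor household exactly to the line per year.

Incomes under z: R15,400, R21,200, R38,400, R39,200, R53,400, R57,000 (q = 6 of N = 9).
Individual gaps: 71800−15400 = 56400; 71800−21200 = 50600; 71800−38400 = 33400; 71800−39200 = 32600; 71800−53400 = 18400; 71800−57000 = 14800.
Aggregate gap = R206,200.

R206,200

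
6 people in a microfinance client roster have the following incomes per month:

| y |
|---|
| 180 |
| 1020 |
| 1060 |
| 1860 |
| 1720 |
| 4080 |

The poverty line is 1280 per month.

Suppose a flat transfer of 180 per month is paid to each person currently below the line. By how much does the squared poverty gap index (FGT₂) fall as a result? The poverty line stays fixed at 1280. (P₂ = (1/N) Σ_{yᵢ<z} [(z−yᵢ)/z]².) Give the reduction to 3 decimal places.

Before: below the line — 180, 1020, 1060; squared poverty gap index (FGT₂) = 0.13489.
After the 180 transfer: below the line — 360, 1200, 1240; squared poverty gap index (FGT₂) = 0.08691.
Reduction = 0.13489 − 0.08691 = 0.048.

0.048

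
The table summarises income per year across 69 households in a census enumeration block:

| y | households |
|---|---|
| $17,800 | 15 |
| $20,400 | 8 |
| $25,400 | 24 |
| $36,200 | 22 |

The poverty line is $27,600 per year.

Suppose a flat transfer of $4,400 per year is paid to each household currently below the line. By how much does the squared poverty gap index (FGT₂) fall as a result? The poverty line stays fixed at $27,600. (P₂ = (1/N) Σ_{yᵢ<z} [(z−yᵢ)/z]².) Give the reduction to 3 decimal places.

0.028

Before: below the line — 15×$17,800, 8×$20,400, 24×$25,400; squared poverty gap index (FGT₂) = 0.03751.
After the $4,400 transfer: below the line — 15×$22,200, 8×$24,800; squared poverty gap index (FGT₂) = 0.00951.
Reduction = 0.03751 − 0.00951 = 0.028.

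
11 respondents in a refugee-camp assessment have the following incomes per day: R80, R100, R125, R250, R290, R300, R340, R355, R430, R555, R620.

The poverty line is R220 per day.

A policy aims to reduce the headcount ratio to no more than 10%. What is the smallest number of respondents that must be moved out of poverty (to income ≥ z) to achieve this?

Currently q = 3 of N = 11 are below the line (H = 0.273).
A headcount ratio of at most 10% allows at most ⌊0.10 × 11⌋ = 1 poor respondents.
So at least 3 − 1 = 2 must be lifted.

2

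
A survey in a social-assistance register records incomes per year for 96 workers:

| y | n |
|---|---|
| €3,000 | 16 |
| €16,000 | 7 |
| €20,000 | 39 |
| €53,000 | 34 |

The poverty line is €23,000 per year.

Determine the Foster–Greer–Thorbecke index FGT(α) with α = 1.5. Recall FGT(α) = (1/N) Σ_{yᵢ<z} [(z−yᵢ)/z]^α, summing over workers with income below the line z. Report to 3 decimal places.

0.167

Below z: 16×€3,000, 7×€16,000, 39×€20,000 (q = 62 of N = 96).
Relative gaps: (23000−3000)/23000 = 0.8696 (×16); (23000−16000)/23000 = 0.3043 (×7); (23000−20000)/23000 = 0.1304 (×39).
Raised to α = 1.5: 0.81087 (×16); 0.16790 (×7); 0.04711 (×39).
Sum = 15.986485; FGT(1.5) = 15.986485 / 96 = 0.167.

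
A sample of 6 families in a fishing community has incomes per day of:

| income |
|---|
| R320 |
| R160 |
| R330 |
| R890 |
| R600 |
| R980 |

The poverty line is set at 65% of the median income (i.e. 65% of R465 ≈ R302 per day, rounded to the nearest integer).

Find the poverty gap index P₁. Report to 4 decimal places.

Below z: R160 (q = 1 of N = 6).
Gap ratios (z−y)/z: (302−160)/302 = 0.4702.
Σ = 0.470199. Dividing by the full population N = 6 gives P₁ = 0.0784.

0.0784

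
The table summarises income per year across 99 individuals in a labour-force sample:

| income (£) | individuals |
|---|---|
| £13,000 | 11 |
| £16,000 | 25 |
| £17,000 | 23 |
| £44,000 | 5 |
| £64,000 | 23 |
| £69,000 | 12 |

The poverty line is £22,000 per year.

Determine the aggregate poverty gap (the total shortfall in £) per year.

Below z: 11×£13,000, 25×£16,000, 23×£17,000 (q = 59 of N = 99).
Individual gaps: 11×(22000−13000) = 99000; 25×(22000−16000) = 150000; 23×(22000−17000) = 115000.
Aggregate gap = £364,000.

£364,000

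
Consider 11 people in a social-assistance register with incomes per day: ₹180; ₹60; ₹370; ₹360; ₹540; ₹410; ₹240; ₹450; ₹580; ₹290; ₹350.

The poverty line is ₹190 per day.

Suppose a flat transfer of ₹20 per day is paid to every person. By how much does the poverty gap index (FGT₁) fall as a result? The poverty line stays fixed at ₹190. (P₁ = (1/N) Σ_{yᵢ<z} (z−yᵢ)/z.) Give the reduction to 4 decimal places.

0.0144

Before: below the line — ₹60, ₹180; poverty gap index (FGT₁) = 0.066986.
After the ₹20 transfer: below the line — ₹80; poverty gap index (FGT₁) = 0.052632.
Reduction = 0.066986 − 0.052632 = 0.0144.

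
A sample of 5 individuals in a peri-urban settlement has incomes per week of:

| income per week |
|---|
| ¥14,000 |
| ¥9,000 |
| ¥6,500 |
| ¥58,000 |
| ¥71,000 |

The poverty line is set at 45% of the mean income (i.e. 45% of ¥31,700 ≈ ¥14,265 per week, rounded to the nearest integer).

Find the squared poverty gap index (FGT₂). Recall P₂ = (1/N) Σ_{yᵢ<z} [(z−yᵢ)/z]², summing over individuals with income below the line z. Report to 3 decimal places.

0.087

Below z: ¥6,500, ¥9,000, ¥14,000 (q = 3 of N = 5).
Shortfall ratios: (14265−6500)/14265 = 0.5443; (14265−9000)/14265 = 0.3691; (14265−14000)/14265 = 0.0186.
Squared: 0.2963; 0.1362; 0.0003.
Sum = 0.432874; P₂ = 0.432874 / 5 = 0.087.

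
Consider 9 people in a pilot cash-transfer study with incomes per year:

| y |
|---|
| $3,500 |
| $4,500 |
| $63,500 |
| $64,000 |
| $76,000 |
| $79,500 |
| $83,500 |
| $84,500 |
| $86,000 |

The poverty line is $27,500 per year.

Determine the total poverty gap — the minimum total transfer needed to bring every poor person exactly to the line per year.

Below the line: $3,500, $4,500 (q = 2 of N = 9).
Individual gaps: 27500−3500 = 24000; 27500−4500 = 23000.
Aggregate gap = $47,000.

$47,000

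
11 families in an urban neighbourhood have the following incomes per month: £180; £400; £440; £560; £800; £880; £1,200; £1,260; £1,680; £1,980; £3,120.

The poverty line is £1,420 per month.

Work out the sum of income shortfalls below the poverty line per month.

£5,640

Incomes under z: £180, £400, £440, £560, £800, £880, £1,200, £1,260 (q = 8 of N = 11).
Individual gaps: 1420−180 = 1240; 1420−400 = 1020; 1420−440 = 980; 1420−560 = 860; 1420−800 = 620; 1420−880 = 540; 1420−1200 = 220; 1420−1260 = 160.
Aggregate gap = £5,640.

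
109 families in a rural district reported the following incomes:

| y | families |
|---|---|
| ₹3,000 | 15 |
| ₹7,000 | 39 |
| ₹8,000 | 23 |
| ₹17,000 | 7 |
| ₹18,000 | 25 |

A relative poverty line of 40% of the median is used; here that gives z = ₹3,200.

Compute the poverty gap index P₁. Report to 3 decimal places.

0.009

Below z: 15×₹3,000 (q = 15 of N = 109).
Shortfall ratios: (3200−3000)/3200 = 0.0625 (×15).
Sum of shortfalls = 0.937500; P₁ averages over all N: 0.937500 / 109 = 0.009.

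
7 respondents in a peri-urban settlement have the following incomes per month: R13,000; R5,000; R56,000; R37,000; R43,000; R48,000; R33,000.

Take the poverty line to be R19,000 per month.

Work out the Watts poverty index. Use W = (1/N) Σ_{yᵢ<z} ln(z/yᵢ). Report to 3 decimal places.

Incomes under z: R5,000, R13,000 (q = 2 of N = 7).
ln(z/y) terms: ln(19000/5000) = 1.3350; ln(19000/13000) = 0.3795.
W = 1.714491 / 7 = 0.245.

0.245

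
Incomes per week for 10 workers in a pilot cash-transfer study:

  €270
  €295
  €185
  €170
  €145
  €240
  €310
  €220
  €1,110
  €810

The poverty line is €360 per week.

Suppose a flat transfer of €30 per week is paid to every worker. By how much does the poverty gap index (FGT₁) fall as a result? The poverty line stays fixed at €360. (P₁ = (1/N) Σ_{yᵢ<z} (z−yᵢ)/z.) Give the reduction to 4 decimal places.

0.0667

Before: below the line — €145, €170, €185, €220, €240, €270, €295, €310; poverty gap index (FGT₁) = 0.290278.
After the €30 transfer: below the line — €175, €200, €215, €250, €270, €300, €325, €340; poverty gap index (FGT₁) = 0.223611.
Reduction = 0.290278 − 0.223611 = 0.0667.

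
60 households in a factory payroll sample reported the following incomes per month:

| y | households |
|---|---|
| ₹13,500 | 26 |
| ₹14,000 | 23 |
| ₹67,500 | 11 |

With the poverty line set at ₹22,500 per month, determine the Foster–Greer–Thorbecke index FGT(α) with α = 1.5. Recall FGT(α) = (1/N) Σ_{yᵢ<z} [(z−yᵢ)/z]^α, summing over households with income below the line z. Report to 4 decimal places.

Poor units: 26×₹13,500, 23×₹14,000 (q = 49 of N = 60).
Gap ratios (z−y)/z: (22500−13500)/22500 = 0.4000 (×26); (22500−14000)/22500 = 0.3778 (×23).
Raised to α = 1.5: 0.25298 (×26); 0.23220 (×23).
Sum = 11.918044; FGT(1.5) = 11.918044 / 60 = 0.1986.

0.1986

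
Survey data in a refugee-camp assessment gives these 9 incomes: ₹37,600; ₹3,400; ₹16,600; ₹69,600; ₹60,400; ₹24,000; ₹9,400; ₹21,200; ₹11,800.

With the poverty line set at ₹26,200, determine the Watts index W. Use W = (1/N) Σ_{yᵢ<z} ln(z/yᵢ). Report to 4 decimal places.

Incomes under z: ₹3,400, ₹9,400, ₹11,800, ₹16,600, ₹21,200, ₹24,000 (q = 6 of N = 9).
Log shortfalls: ln(26200/3400) = 2.0420; ln(26200/9400) = 1.0250; ln(26200/11800) = 0.7977; ln(26200/16600) = 0.4564; ln(26200/21200) = 0.2118; ln(26200/24000) = 0.0877.
W = 4.620514 / 9 = 0.5134.

0.5134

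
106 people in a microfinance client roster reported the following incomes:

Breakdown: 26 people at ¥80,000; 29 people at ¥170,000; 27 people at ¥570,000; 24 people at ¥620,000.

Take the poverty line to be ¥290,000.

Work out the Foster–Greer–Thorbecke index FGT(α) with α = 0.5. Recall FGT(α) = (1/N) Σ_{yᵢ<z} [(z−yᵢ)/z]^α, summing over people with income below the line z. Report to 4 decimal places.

0.3847

Incomes under z: 26×¥80,000, 29×¥170,000 (q = 55 of N = 106).
Shortfall ratios: (290000−80000)/290000 = 0.7241 (×26); (290000−170000)/290000 = 0.4138 (×29).
Raised to α = 0.5: 0.85096 (×26); 0.64327 (×29).
Sum = 40.779795; FGT(0.5) = 40.779795 / 106 = 0.3847.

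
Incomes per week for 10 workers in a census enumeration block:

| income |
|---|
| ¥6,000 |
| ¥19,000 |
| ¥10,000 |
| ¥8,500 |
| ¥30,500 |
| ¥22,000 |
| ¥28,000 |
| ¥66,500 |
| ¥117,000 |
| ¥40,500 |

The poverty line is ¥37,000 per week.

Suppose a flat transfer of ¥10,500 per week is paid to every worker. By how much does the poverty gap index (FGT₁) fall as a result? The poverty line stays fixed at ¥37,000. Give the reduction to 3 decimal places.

0.184

Before: below the line — ¥6,000, ¥8,500, ¥10,000, ¥19,000, ¥22,000, ¥28,000, ¥30,500; poverty gap index (FGT₁) = 0.36486.
After the ¥10,500 transfer: below the line — ¥16,500, ¥19,000, ¥20,500, ¥29,500, ¥32,500; poverty gap index (FGT₁) = 0.18108.
Reduction = 0.36486 − 0.18108 = 0.184.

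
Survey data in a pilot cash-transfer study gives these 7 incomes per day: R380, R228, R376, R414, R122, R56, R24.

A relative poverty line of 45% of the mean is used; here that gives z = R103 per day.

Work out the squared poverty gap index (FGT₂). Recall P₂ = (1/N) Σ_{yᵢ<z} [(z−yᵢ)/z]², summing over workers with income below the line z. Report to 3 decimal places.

0.114

Incomes under z: R24, R56 (q = 2 of N = 7).
Normalized shortfalls: (103−24)/103 = 0.7670; (103−56)/103 = 0.4563.
Squared: 0.5883; 0.2082.
Sum = 0.796494; P₂ = 0.796494 / 7 = 0.114.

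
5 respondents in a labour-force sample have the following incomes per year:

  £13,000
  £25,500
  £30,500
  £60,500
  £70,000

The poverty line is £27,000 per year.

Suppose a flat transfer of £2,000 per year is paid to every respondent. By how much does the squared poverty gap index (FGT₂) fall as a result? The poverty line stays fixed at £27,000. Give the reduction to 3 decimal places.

Before: below the line — £13,000, £25,500; squared poverty gap index (FGT₂) = 0.05439.
After the £2,000 transfer: below the line — £15,000; squared poverty gap index (FGT₂) = 0.03951.
Reduction = 0.05439 − 0.03951 = 0.015.

0.015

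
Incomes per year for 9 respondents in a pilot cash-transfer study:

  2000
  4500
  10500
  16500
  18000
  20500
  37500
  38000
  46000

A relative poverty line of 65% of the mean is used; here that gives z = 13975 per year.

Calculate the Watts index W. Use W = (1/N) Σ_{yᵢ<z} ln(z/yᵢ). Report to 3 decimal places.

0.374

Below z: 2000, 4500, 10500 (q = 3 of N = 9).
Log shortfalls: ln(13975/2000) = 1.9441; ln(13975/4500) = 1.1332; ln(13975/10500) = 0.2859.
W = 3.363210 / 9 = 0.374.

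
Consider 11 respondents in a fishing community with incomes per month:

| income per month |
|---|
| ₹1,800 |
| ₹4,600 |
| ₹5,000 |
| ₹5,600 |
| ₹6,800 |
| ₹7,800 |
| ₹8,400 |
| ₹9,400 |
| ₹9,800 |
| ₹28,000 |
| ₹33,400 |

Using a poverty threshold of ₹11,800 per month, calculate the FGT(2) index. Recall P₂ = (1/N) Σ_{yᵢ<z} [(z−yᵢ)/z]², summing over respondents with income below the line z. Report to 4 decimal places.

0.1951

Below z: ₹1,800, ₹4,600, ₹5,000, ₹5,600, ₹6,800, ₹7,800, ₹8,400, ₹9,400, ₹9,800 (q = 9 of N = 11).
Normalized shortfalls: (11800−1800)/11800 = 0.8475; (11800−4600)/11800 = 0.6102; (11800−5000)/11800 = 0.5763; (11800−5600)/11800 = 0.5254; (11800−6800)/11800 = 0.4237; (11800−7800)/11800 = 0.3390; (11800−8400)/11800 = 0.2881; (11800−9400)/11800 = 0.2034; (11800−9800)/11800 = 0.1695.
Squared: 0.7182; 0.3723; 0.3321; 0.2761; 0.1795; 0.1149; 0.0830; 0.0414; 0.0287.
Sum = 2.146222; P₂ = 2.146222 / 11 = 0.1951.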